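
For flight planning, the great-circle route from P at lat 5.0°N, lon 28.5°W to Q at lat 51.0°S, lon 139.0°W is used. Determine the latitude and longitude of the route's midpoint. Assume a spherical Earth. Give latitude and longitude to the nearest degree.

The haversine formula gives a central angle δ ≈ 1.862 rad (106.7°) between the endpoints.
Interpolate at f = 1/2 with slerp weights a = sin((1−f)δ)/sin δ ≈ 0.838, b = sin(fδ)/sin δ ≈ 0.838.
p = a·p₁ + b·p₂ ≈ (0.335, -0.744, -0.578); φ = arcsin(p_z) ≈ -35.30°, λ = atan2(p_y, p_x) ≈ -65.73°.

≈ lat 35°S, lon 66°W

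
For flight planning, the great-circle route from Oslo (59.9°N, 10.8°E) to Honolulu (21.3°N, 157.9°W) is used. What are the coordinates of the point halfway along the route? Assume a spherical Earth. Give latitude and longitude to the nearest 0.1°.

≈ 69.9°N, 145.3°W

Convert each endpoint to a unit vector on the sphere (x = cos φ cos λ, y = cos φ sin λ, z = sin φ).
The central angle between the endpoints is δ = arccos(p₁·p₂) ≈ 1.715 rad (98.3°).
Interpolate at f = 1/2 with slerp weights a = sin((1−f)δ)/sin δ ≈ 0.764, b = sin(fδ)/sin δ ≈ 0.764.
p = a·p₁ + b·p₂ ≈ (-0.283, -0.196, 0.939); φ = arcsin(p_z) ≈ 69.85°, λ = atan2(p_y, p_x) ≈ -145.31°.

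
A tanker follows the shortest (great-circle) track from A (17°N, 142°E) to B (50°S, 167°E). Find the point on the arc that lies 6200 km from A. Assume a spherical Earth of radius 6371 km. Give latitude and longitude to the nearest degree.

≈ (36°S, 159°E)

Convert each endpoint to a unit vector on the sphere (x = cos φ cos λ, y = cos φ sin λ, z = sin φ).
The central angle between the endpoints is δ = arccos(p₁·p₂) ≈ 1.231 rad (70.5°). The total great-circle distance is δ·R ≈ 1.231 × 6371 ≈ 7844 km, so the target fraction is f = 6200/7844 ≈ 0.790.
Interpolate at f ≈ 0.790 with slerp weights a = sin((1−f)δ)/sin δ ≈ 0.271, b = sin(fδ)/sin δ ≈ 0.877.
p = a·p₁ + b·p₂ ≈ (-0.753, 0.286, -0.593); φ = arcsin(p_z) ≈ -36.34°, λ = atan2(p_y, p_x) ≈ 159.20°.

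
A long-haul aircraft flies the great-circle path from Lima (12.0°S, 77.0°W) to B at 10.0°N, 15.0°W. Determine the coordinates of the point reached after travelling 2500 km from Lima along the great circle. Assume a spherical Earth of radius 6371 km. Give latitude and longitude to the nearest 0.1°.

≈ 4.7°S, 55.5°W

The haversine formula gives a central angle δ ≈ 1.142 rad (65.4°) between the endpoints. The total great-circle distance is δ·R ≈ 1.142 × 6371 ≈ 7273 km, so the target fraction is f = 2500/7273 ≈ 0.344.
Interpolate at f ≈ 0.344 with slerp weights a = sin((1−f)δ)/sin δ ≈ 0.749, b = sin(fδ)/sin δ ≈ 0.421.
p = a·p₁ + b·p₂ ≈ (0.565, -0.821, -0.083); φ = arcsin(p_z) ≈ -4.74°, λ = atan2(p_y, p_x) ≈ -55.47°.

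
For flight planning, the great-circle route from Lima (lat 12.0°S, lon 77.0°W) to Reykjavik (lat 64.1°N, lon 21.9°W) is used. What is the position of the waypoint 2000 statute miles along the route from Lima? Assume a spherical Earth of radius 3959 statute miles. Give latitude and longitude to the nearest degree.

From cos δ = sin φ₁ sin φ₂ + cos φ₁ cos φ₂ cos Δλ, the central angle is δ ≈ 1.513 rad (86.7°). The total great-circle distance is δ·R ≈ 1.513 × 3959 ≈ 5991 mi, so the target fraction is f = 2000/5991 ≈ 0.334.
Interpolate at f ≈ 0.334 with slerp weights a = sin((1−f)δ)/sin δ ≈ 0.847, b = sin(fδ)/sin δ ≈ 0.485.
p = a·p₁ + b·p₂ ≈ (0.383, -0.886, 0.260); φ = arcsin(p_z) ≈ 15.07°, λ = atan2(p_y, p_x) ≈ -66.64°.

≈ lat 15°N, lon 67°W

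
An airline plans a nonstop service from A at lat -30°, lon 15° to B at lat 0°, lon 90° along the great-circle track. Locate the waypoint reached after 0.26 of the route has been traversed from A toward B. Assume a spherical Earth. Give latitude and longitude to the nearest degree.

≈ lat -25°, lon 37°

Convert each endpoint to a unit vector on the sphere (x = cos φ cos λ, y = cos φ sin λ, z = sin φ).
The central angle between the endpoints is δ = arccos(p₁·p₂) ≈ 1.345 rad (77.0°).
Interpolate at f = 0.26 with slerp weights a = sin((1−f)δ)/sin δ ≈ 0.861, b = sin(fδ)/sin δ ≈ 0.351.
p = a·p₁ + b·p₂ ≈ (0.720, 0.544, -0.430); φ = arcsin(p_z) ≈ -25.49°, λ = atan2(p_y, p_x) ≈ 37.09°.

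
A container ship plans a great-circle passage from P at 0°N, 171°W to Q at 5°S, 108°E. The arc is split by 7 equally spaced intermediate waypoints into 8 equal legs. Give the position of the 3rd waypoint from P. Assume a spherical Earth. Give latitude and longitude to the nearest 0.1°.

≈ 2.6°S, 158.7°E

The haversine formula gives a central angle δ ≈ 1.414 rad (81.0°) between the endpoints.
Interpolate at f = 3/8 with slerp weights a = sin((1−f)δ)/sin δ ≈ 0.783, b = sin(fδ)/sin δ ≈ 0.512.
p = a·p₁ + b·p₂ ≈ (-0.931, 0.363, -0.045); φ = arcsin(p_z) ≈ -2.56°, λ = atan2(p_y, p_x) ≈ 158.71°.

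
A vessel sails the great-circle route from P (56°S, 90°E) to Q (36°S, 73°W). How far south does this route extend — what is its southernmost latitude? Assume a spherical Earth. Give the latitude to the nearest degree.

≈ 82°S

The great circle lies in the plane with unit normal n̂ = (p₁ × p₂)/|p₁ × p₂|.
Here n̂_z ≈ -0.132; the vertex latitude is φ_max = arccos|n̂_z| ≈ 82.4°.
Check via Clairaut: cos φ_max = |cos φ₁| · sin C = cos(56.0°)·sin(166.3°) ≈ 0.132, again giving ≈ 82.4°.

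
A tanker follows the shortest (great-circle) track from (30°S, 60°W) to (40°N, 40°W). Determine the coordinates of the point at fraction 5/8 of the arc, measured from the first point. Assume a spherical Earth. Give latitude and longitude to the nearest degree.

From cos δ = sin φ₁ sin φ₂ + cos φ₁ cos φ₂ cos Δλ, the central angle is δ ≈ 1.264 rad (72.4°).
Interpolate at f = 5/8 with slerp weights a = sin((1−f)δ)/sin δ ≈ 0.479, b = sin(fδ)/sin δ ≈ 0.745.
p = a·p₁ + b·p₂ ≈ (0.645, -0.726, 0.240); φ = arcsin(p_z) ≈ 13.86°, λ = atan2(p_y, p_x) ≈ -48.40°.

≈ (14°N, 48°W)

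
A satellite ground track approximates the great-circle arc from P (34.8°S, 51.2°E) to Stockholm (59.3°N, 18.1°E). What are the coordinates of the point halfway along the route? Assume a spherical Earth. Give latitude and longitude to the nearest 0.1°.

Write both endpoints as unit vectors p₁, p₂ with components (cos φ cos λ, cos φ sin λ, sin φ).
The central angle between the endpoints is δ = arccos(p₁·p₂) ≈ 1.711 rad (98.0°).
Interpolate at f = 1/2 with slerp weights a = sin((1−f)δ)/sin δ ≈ 0.762, b = sin(fδ)/sin δ ≈ 0.762.
p = a·p₁ + b·p₂ ≈ (0.762, 0.609, 0.220); φ = arcsin(p_z) ≈ 12.73°, λ = atan2(p_y, p_x) ≈ 38.61°.

≈ (12.7°N, 38.6°E)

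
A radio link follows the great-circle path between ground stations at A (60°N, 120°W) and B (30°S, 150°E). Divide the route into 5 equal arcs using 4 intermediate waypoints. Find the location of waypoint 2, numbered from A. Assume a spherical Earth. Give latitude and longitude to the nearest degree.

Write both endpoints as unit vectors p₁, p₂ with components (cos φ cos λ, cos φ sin λ, sin φ).
The central angle between the endpoints is δ = arccos(p₁·p₂) ≈ 2.019 rad (115.7°).
Interpolate at f = 2/5 with slerp weights a = sin((1−f)δ)/sin δ ≈ 1.038, b = sin(fδ)/sin δ ≈ 0.802.
p = a·p₁ + b·p₂ ≈ (-0.861, -0.103, 0.499); φ = arcsin(p_z) ≈ 29.90°, λ = atan2(p_y, p_x) ≈ -173.21°.

≈ (30°N, 173°W)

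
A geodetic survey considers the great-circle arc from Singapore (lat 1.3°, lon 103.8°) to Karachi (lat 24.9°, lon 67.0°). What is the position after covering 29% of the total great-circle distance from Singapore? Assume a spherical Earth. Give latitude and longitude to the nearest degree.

Convert each endpoint to a unit vector on the sphere (x = cos φ cos λ, y = cos φ sin λ, z = sin φ).
The central angle between the endpoints is δ = arccos(p₁·p₂) ≈ 0.744 rad (42.6°).
Interpolate at f = 0.29 with slerp weights a = sin((1−f)δ)/sin δ ≈ 0.744, b = sin(fδ)/sin δ ≈ 0.316.
p = a·p₁ + b·p₂ ≈ (-0.065, 0.987, 0.150); φ = arcsin(p_z) ≈ 8.63°, λ = atan2(p_y, p_x) ≈ 93.80°.

≈ lat 9°, lon 94°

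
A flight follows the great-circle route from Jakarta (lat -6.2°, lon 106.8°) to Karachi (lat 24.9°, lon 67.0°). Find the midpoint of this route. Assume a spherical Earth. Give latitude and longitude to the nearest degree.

≈ lat 10°, lon 88°

The haversine formula gives a central angle δ ≈ 0.867 rad (49.7°) between the endpoints.
Interpolate at f = 1/2 with slerp weights a = sin((1−f)δ)/sin δ ≈ 0.551, b = sin(fδ)/sin δ ≈ 0.551.
p = a·p₁ + b·p₂ ≈ (0.037, 0.984, 0.172); φ = arcsin(p_z) ≈ 9.93°, λ = atan2(p_y, p_x) ≈ 87.85°.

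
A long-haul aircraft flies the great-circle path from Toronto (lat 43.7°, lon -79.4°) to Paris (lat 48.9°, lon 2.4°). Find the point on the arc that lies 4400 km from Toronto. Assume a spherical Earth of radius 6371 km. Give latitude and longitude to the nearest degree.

Write both endpoints as unit vectors p₁, p₂ with components (cos φ cos λ, cos φ sin λ, sin φ).
The central angle between the endpoints is δ = arccos(p₁·p₂) ≈ 0.942 rad (54.0°). The total great-circle distance is δ·R ≈ 0.942 × 6371 ≈ 6000 km, so the target fraction is f = 4400/6000 ≈ 0.733.
Interpolate at f ≈ 0.733 with slerp weights a = sin((1−f)δ)/sin δ ≈ 0.307, b = sin(fδ)/sin δ ≈ 0.788.
p = a·p₁ + b·p₂ ≈ (0.558, -0.197, 0.806); φ = arcsin(p_z) ≈ 53.70°, λ = atan2(p_y, p_x) ≈ -19.40°.

≈ lat 54°, lon -19°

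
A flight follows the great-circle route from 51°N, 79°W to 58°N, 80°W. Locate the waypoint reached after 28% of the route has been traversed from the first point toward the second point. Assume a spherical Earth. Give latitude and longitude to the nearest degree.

≈ 53°N, 79°W

The haversine formula gives a central angle δ ≈ 0.123 rad (7.0°) between the endpoints.
Interpolate at f = 0.28 with slerp weights a = sin((1−f)δ)/sin δ ≈ 0.721, b = sin(fδ)/sin δ ≈ 0.281.
p = a·p₁ + b·p₂ ≈ (0.112, -0.592, 0.798); φ = arcsin(p_z) ≈ 52.96°, λ = atan2(p_y, p_x) ≈ -79.25°.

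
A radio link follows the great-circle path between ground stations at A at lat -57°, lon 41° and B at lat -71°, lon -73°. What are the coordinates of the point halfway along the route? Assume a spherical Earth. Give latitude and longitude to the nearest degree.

≈ lat -74°, lon 5°

From cos δ = sin φ₁ sin φ₂ + cos φ₁ cos φ₂ cos Δλ, the central angle is δ ≈ 0.766 rad (43.9°).
Interpolate at f = 1/2 with slerp weights a = sin((1−f)δ)/sin δ ≈ 0.539, b = sin(fδ)/sin δ ≈ 0.539.
p = a·p₁ + b·p₂ ≈ (0.273, 0.025, -0.962); φ = arcsin(p_z) ≈ -74.10°, λ = atan2(p_y, p_x) ≈ 5.19°.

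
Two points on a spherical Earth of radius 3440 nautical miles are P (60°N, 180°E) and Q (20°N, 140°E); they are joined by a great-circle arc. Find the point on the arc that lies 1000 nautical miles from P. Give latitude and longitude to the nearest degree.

Write both endpoints as unit vectors p₁, p₂ with components (cos φ cos λ, cos φ sin λ, sin φ).
The central angle between the endpoints is δ = arccos(p₁·p₂) ≈ 0.855 rad (49.0°). The total great-circle distance is δ·R ≈ 0.855 × 3440 ≈ 2942 nmi, so the target fraction is f = 1000/2942 ≈ 0.340.
Interpolate at f ≈ 0.340 with slerp weights a = sin((1−f)δ)/sin δ ≈ 0.709, b = sin(fδ)/sin δ ≈ 0.380.
p = a·p₁ + b·p₂ ≈ (-0.628, 0.229, 0.744); φ = arcsin(p_z) ≈ 48.05°, λ = atan2(p_y, p_x) ≈ 159.93°.

≈ (48°N, 160°E)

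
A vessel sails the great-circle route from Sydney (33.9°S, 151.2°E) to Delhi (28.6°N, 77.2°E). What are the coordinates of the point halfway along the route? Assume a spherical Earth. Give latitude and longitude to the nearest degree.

Convert each endpoint to a unit vector on the sphere (x = cos φ cos λ, y = cos φ sin λ, z = sin φ).
The central angle between the endpoints is δ = arccos(p₁·p₂) ≈ 1.637 rad (93.8°).
Interpolate at f = 1/2 with slerp weights a = sin((1−f)δ)/sin δ ≈ 0.732, b = sin(fδ)/sin δ ≈ 0.732.
p = a·p₁ + b·p₂ ≈ (-0.390, 0.919, -0.058); φ = arcsin(p_z) ≈ -3.32°, λ = atan2(p_y, p_x) ≈ 112.99°.

≈ (3°S, 113°E)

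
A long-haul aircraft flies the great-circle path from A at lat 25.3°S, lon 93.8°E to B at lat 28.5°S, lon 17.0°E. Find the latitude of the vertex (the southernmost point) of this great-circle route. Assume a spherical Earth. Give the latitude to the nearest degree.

≈ 33°S

The great circle lies in the plane with unit normal n̂ = (p₁ × p₂)/|p₁ × p₂|.
Here n̂_z ≈ -0.838; the vertex latitude is φ_max = arccos|n̂_z| ≈ 33.0°.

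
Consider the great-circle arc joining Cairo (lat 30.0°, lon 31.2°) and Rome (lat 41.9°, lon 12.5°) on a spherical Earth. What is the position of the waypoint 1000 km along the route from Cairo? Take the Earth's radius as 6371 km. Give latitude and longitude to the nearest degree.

Write both endpoints as unit vectors p₁, p₂ with components (cos φ cos λ, cos φ sin λ, sin φ).
The central angle between the endpoints is δ = arccos(p₁·p₂) ≈ 0.335 rad (19.2°). The total great-circle distance is δ·R ≈ 0.335 × 6371 ≈ 2133 km, so the target fraction is f = 1000/2133 ≈ 0.469.
Interpolate at f ≈ 0.469 with slerp weights a = sin((1−f)δ)/sin δ ≈ 0.538, b = sin(fδ)/sin δ ≈ 0.476.
p = a·p₁ + b·p₂ ≈ (0.745, 0.318, 0.587); φ = arcsin(p_z) ≈ 35.94°, λ = atan2(p_y, p_x) ≈ 23.14°.

≈ lat 36°, lon 23°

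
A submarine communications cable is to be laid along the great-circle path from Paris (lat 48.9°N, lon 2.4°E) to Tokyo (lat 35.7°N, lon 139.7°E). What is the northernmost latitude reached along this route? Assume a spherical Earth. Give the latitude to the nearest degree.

≈ 69°N

The great circle lies in the plane with unit normal n̂ = (p₁ × p₂)/|p₁ × p₂|.
Here n̂_z ≈ +0.362; the vertex latitude is φ_max = arccos|n̂_z| ≈ 68.7°.
Check via Clairaut: cos φ_max = |cos φ₁| · sin C = cos(48.9°)·sin(33.5°) ≈ 0.362, again giving ≈ 68.7°.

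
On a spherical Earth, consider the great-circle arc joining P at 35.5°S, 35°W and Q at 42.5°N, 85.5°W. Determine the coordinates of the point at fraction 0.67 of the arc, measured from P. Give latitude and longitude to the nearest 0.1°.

Write both endpoints as unit vectors p₁, p₂ with components (cos φ cos λ, cos φ sin λ, sin φ).
The central angle between the endpoints is δ = arccos(p₁·p₂) ≈ 1.581 rad (90.6°).
Interpolate at f = 0.67 with slerp weights a = sin((1−f)δ)/sin δ ≈ 0.499, b = sin(fδ)/sin δ ≈ 0.872.
p = a·p₁ + b·p₂ ≈ (0.383, -0.874, 0.300); φ = arcsin(p_z) ≈ 17.44°, λ = atan2(p_y, p_x) ≈ -66.34°.

≈ 17.4°N, 66.3°W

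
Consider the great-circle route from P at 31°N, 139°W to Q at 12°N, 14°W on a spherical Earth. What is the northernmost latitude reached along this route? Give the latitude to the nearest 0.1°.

≈ 42.2°N

The great circle lies in the plane with unit normal n̂ = (p₁ × p₂)/|p₁ × p₂|.
Here n̂_z ≈ +0.740; the vertex latitude is φ_max = arccos|n̂_z| ≈ 42.2°.
Check via Clairaut: cos φ_max = |cos φ₁| · sin C = cos(31.0°)·sin(59.8°) ≈ 0.740, again giving ≈ 42.2°.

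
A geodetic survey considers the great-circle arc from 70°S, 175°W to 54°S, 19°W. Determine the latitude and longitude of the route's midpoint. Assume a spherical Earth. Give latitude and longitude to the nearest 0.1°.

From cos δ = sin φ₁ sin φ₂ + cos φ₁ cos φ₂ cos Δλ, the central angle is δ ≈ 0.956 rad (54.8°).
Interpolate at f = 1/2 with slerp weights a = sin((1−f)δ)/sin δ ≈ 0.563, b = sin(fδ)/sin δ ≈ 0.563.
p = a·p₁ + b·p₂ ≈ (0.121, -0.125, -0.985); φ = arcsin(p_z) ≈ -80.00°, λ = atan2(p_y, p_x) ≈ -45.81°.

≈ 80.0°S, 45.8°W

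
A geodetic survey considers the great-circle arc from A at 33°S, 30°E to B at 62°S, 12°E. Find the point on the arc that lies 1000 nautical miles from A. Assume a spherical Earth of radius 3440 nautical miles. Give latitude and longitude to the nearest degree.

Convert each endpoint to a unit vector on the sphere (x = cos φ cos λ, y = cos φ sin λ, z = sin φ).
The central angle between the endpoints is δ = arccos(p₁·p₂) ≈ 0.545 rad (31.2°). The total great-circle distance is δ·R ≈ 0.545 × 3440 ≈ 1873 nmi, so the target fraction is f = 1000/1873 ≈ 0.534.
Interpolate at f ≈ 0.534 with slerp weights a = sin((1−f)δ)/sin δ ≈ 0.485, b = sin(fδ)/sin δ ≈ 0.553.
p = a·p₁ + b·p₂ ≈ (0.606, 0.257, -0.753); φ = arcsin(p_z) ≈ -48.81°, λ = atan2(p_y, p_x) ≈ 23.00°.

≈ 49°S, 23°E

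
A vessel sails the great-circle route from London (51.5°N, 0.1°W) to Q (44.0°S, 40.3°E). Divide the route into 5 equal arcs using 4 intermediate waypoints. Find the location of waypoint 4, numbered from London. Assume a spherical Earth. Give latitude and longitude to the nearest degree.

≈ (25°S, 31°E)

Write both endpoints as unit vectors p₁, p₂ with components (cos φ cos λ, cos φ sin λ, sin φ).
The central angle between the endpoints is δ = arccos(p₁·p₂) ≈ 1.775 rad (101.7°).
Interpolate at f = 4/5 with slerp weights a = sin((1−f)δ)/sin δ ≈ 0.355, b = sin(fδ)/sin δ ≈ 1.010.
p = a·p₁ + b·p₂ ≈ (0.775, 0.469, -0.424); φ = arcsin(p_z) ≈ -25.06°, λ = atan2(p_y, p_x) ≈ 31.20°.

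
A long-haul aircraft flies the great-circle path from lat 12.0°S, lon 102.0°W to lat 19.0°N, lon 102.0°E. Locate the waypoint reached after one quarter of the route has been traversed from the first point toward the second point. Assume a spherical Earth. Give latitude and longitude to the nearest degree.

The haversine formula gives a central angle δ ≈ 2.720 rad (155.9°) between the endpoints.
Interpolate at f = 1/4 with slerp weights a = sin((1−f)δ)/sin δ ≈ 2.181, b = sin(fδ)/sin δ ≈ 1.538.
p = a·p₁ + b·p₂ ≈ (-0.746, -0.664, 0.047); φ = arcsin(p_z) ≈ 2.71°, λ = atan2(p_y, p_x) ≈ -138.31°.

≈ lat 3°N, lon 138°W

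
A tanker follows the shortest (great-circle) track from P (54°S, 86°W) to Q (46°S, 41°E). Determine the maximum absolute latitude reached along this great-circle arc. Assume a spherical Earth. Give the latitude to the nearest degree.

≈ 70°S

The great circle lies in the plane with unit normal n̂ = (p₁ × p₂)/|p₁ × p₂|.
Here n̂_z ≈ +0.346; the vertex latitude is φ_max = arccos|n̂_z| ≈ 69.7°.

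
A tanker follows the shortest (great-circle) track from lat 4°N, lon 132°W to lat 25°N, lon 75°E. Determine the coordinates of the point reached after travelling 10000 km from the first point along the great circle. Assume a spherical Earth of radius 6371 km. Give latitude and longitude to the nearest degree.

≈ lat 49°N, lon 133°E

Convert each endpoint to a unit vector on the sphere (x = cos φ cos λ, y = cos φ sin λ, z = sin φ).
The central angle between the endpoints is δ = arccos(p₁·p₂) ≈ 2.459 rad (140.9°). The total great-circle distance is δ·R ≈ 2.459 × 6371 ≈ 15668 km, so the target fraction is f = 10000/15668 ≈ 0.638.
Interpolate at f ≈ 0.638 with slerp weights a = sin((1−f)δ)/sin δ ≈ 1.232, b = sin(fδ)/sin δ ≈ 1.586.
p = a·p₁ + b·p₂ ≈ (-0.450, 0.475, 0.756); φ = arcsin(p_z) ≈ 49.12°, λ = atan2(p_y, p_x) ≈ 133.47°.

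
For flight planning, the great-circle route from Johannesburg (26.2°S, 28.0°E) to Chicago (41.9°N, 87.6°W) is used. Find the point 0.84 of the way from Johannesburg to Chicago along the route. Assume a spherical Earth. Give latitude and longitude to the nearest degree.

The haversine formula gives a central angle δ ≈ 2.194 rad (125.7°) between the endpoints.
Interpolate at f = 0.84 with slerp weights a = sin((1−f)δ)/sin δ ≈ 0.423, b = sin(fδ)/sin δ ≈ 1.186.
p = a·p₁ + b·p₂ ≈ (0.372, -0.704, 0.605); φ = arcsin(p_z) ≈ 37.24°, λ = atan2(p_y, p_x) ≈ -62.11°.

≈ 37°N, 62°W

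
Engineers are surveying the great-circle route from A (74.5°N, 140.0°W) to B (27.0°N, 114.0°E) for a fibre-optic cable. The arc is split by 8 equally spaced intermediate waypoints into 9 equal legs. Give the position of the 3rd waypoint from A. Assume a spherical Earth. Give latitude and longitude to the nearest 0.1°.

Convert each endpoint to a unit vector on the sphere (x = cos φ cos λ, y = cos φ sin λ, z = sin φ).
The central angle between the endpoints is δ = arccos(p₁·p₂) ≈ 1.190 rad (68.2°).
Interpolate at f = 3/9 with slerp weights a = sin((1−f)δ)/sin δ ≈ 0.768, b = sin(fδ)/sin δ ≈ 0.416.
p = a·p₁ + b·p₂ ≈ (-0.308, 0.207, 0.929); φ = arcsin(p_z) ≈ 68.22°, λ = atan2(p_y, p_x) ≈ 146.11°.

≈ (68.2°N, 146.1°E)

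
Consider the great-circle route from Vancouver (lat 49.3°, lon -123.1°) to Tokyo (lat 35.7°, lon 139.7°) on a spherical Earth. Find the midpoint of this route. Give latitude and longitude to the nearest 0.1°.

The haversine formula gives a central angle δ ≈ 1.185 rad (67.9°) between the endpoints.
Interpolate at f = 1/2 with slerp weights a = sin((1−f)δ)/sin δ ≈ 0.603, b = sin(fδ)/sin δ ≈ 0.603.
p = a·p₁ + b·p₂ ≈ (-0.588, -0.013, 0.809); φ = arcsin(p_z) ≈ 53.97°, λ = atan2(p_y, p_x) ≈ -178.77°.

≈ lat 54.0°, lon -178.8°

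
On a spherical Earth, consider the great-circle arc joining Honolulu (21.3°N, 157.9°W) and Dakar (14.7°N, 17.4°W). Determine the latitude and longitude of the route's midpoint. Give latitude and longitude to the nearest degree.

≈ (44°N, 85°W)

Write both endpoints as unit vectors p₁, p₂ with components (cos φ cos λ, cos φ sin λ, sin φ).
The central angle between the endpoints is δ = arccos(p₁·p₂) ≈ 2.218 rad (127.1°).
Interpolate at f = 1/2 with slerp weights a = sin((1−f)δ)/sin δ ≈ 1.123, b = sin(fδ)/sin δ ≈ 1.123.
p = a·p₁ + b·p₂ ≈ (0.067, -0.718, 0.693); φ = arcsin(p_z) ≈ 43.84°, λ = atan2(p_y, p_x) ≈ -84.66°.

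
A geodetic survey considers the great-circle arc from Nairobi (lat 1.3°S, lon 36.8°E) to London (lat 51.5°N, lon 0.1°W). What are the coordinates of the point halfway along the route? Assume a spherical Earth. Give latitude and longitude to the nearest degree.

Write both endpoints as unit vectors p₁, p₂ with components (cos φ cos λ, cos φ sin λ, sin φ).
The central angle between the endpoints is δ = arccos(p₁·p₂) ≈ 1.070 rad (61.3°).
Interpolate at f = 1/2 with slerp weights a = sin((1−f)δ)/sin δ ≈ 0.581, b = sin(fδ)/sin δ ≈ 0.581.
p = a·p₁ + b·p₂ ≈ (0.827, 0.347, 0.442); φ = arcsin(p_z) ≈ 26.21°, λ = atan2(p_y, p_x) ≈ 22.79°.

≈ lat 26°N, lon 23°E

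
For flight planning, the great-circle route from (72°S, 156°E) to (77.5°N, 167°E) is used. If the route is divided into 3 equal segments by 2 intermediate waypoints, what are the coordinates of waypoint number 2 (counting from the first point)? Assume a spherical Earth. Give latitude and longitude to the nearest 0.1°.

Write both endpoints as unit vectors p₁, p₂ with components (cos φ cos λ, cos φ sin λ, sin φ).
The central angle between the endpoints is δ = arccos(p₁·p₂) ≈ 2.612 rad (149.6°).
Interpolate at f = 2/3 with slerp weights a = sin((1−f)δ)/sin δ ≈ 1.513, b = sin(fδ)/sin δ ≈ 1.950.
p = a·p₁ + b·p₂ ≈ (-0.838, 0.285, 0.465); φ = arcsin(p_z) ≈ 27.69°, λ = atan2(p_y, p_x) ≈ 161.22°.

≈ (27.7°N, 161.2°E)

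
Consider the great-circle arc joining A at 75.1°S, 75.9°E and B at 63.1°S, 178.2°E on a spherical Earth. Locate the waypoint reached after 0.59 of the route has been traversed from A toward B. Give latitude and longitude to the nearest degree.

≈ 74°S, 155°E

Convert each endpoint to a unit vector on the sphere (x = cos φ cos λ, y = cos φ sin λ, z = sin φ).
The central angle between the endpoints is δ = arccos(p₁·p₂) ≈ 0.579 rad (33.2°).
Interpolate at f = 0.59 with slerp weights a = sin((1−f)δ)/sin δ ≈ 0.430, b = sin(fδ)/sin δ ≈ 0.612.
p = a·p₁ + b·p₂ ≈ (-0.250, 0.116, -0.961); φ = arcsin(p_z) ≈ -74.01°, λ = atan2(p_y, p_x) ≈ 155.13°.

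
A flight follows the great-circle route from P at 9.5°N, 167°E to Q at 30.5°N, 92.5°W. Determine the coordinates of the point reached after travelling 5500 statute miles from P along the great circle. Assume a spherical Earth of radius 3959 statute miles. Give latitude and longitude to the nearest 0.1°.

≈ 32.8°N, 109.3°W

Convert each endpoint to a unit vector on the sphere (x = cos φ cos λ, y = cos φ sin λ, z = sin φ).
The central angle between the endpoints is δ = arccos(p₁·p₂) ≈ 1.642 rad (94.1°). The total great-circle distance is δ·R ≈ 1.642 × 3959 ≈ 6500 mi, so the target fraction is f = 5500/6500 ≈ 0.846.
Interpolate at f ≈ 0.846 with slerp weights a = sin((1−f)δ)/sin δ ≈ 0.251, b = sin(fδ)/sin δ ≈ 0.986.
p = a·p₁ + b·p₂ ≈ (-0.278, -0.793, 0.542); φ = arcsin(p_z) ≈ 32.81°, λ = atan2(p_y, p_x) ≈ -109.31°.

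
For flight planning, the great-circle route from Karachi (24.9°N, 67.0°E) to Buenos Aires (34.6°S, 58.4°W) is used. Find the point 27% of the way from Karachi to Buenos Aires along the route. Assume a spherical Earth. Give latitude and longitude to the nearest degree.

The haversine formula gives a central angle δ ≈ 2.307 rad (132.2°) between the endpoints.
Interpolate at f = 0.27 with slerp weights a = sin((1−f)δ)/sin δ ≈ 1.341, b = sin(fδ)/sin δ ≈ 0.787.
p = a·p₁ + b·p₂ ≈ (0.815, 0.568, 0.117); φ = arcsin(p_z) ≈ 6.75°, λ = atan2(p_y, p_x) ≈ 34.86°.

≈ 7°N, 35°E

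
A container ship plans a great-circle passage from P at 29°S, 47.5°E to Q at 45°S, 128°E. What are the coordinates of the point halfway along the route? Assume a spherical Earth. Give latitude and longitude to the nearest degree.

From cos δ = sin φ₁ sin φ₂ + cos φ₁ cos φ₂ cos Δλ, the central angle is δ ≈ 1.110 rad (63.6°).
Interpolate at f = 1/2 with slerp weights a = sin((1−f)δ)/sin δ ≈ 0.588, b = sin(fδ)/sin δ ≈ 0.588.
p = a·p₁ + b·p₂ ≈ (0.092, 0.707, -0.701); φ = arcsin(p_z) ≈ -44.52°, λ = atan2(p_y, p_x) ≈ 82.63°.

≈ 45°S, 83°E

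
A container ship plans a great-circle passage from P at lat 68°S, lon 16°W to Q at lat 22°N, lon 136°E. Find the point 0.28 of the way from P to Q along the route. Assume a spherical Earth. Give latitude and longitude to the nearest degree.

Convert each endpoint to a unit vector on the sphere (x = cos φ cos λ, y = cos φ sin λ, z = sin φ).
The central angle between the endpoints is δ = arccos(p₁·p₂) ≈ 2.284 rad (130.8°).
Interpolate at f = 0.28 with slerp weights a = sin((1−f)δ)/sin δ ≈ 1.318, b = sin(fδ)/sin δ ≈ 0.789.
p = a·p₁ + b·p₂ ≈ (-0.051, 0.372, -0.927); φ = arcsin(p_z) ≈ -67.95°, λ = atan2(p_y, p_x) ≈ 97.87°.

≈ lat 68°S, lon 98°E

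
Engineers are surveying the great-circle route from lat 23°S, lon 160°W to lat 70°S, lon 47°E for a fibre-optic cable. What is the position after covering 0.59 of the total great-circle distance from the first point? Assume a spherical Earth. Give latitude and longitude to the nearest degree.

Write both endpoints as unit vectors p₁, p₂ with components (cos φ cos λ, cos φ sin λ, sin φ).
The central angle between the endpoints is δ = arccos(p₁·p₂) ≈ 1.484 rad (85.0°).
Interpolate at f = 0.59 with slerp weights a = sin((1−f)δ)/sin δ ≈ 0.574, b = sin(fδ)/sin δ ≈ 0.771.
p = a·p₁ + b·p₂ ≈ (-0.316, 0.012, -0.949); φ = arcsin(p_z) ≈ -71.53°, λ = atan2(p_y, p_x) ≈ 177.80°.

≈ lat 72°S, lon 178°E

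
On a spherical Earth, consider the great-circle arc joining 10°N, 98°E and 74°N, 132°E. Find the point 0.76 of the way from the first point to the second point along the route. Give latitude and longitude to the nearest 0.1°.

≈ 59.6°N, 112.9°E

The haversine formula gives a central angle δ ≈ 1.168 rad (66.9°) between the endpoints.
Interpolate at f = 0.76 with slerp weights a = sin((1−f)δ)/sin δ ≈ 0.301, b = sin(fδ)/sin δ ≈ 0.843.
p = a·p₁ + b·p₂ ≈ (-0.197, 0.466, 0.863); φ = arcsin(p_z) ≈ 59.62°, λ = atan2(p_y, p_x) ≈ 112.89°.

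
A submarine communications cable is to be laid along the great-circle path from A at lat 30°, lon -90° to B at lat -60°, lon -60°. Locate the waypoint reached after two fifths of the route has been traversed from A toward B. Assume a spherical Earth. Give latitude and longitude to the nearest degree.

≈ lat -6°, lon -81°

From cos δ = sin φ₁ sin φ₂ + cos φ₁ cos φ₂ cos Δλ, the central angle is δ ≈ 1.629 rad (93.3°).
Interpolate at f = 2/5 with slerp weights a = sin((1−f)δ)/sin δ ≈ 0.830, b = sin(fδ)/sin δ ≈ 0.607.
p = a·p₁ + b·p₂ ≈ (0.152, -0.982, -0.111); φ = arcsin(p_z) ≈ -6.36°, λ = atan2(p_y, p_x) ≈ -81.21°.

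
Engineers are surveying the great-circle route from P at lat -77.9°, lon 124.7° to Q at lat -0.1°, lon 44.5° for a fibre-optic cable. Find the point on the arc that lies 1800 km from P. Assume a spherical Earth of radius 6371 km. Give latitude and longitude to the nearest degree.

Convert each endpoint to a unit vector on the sphere (x = cos φ cos λ, y = cos φ sin λ, z = sin φ).
The central angle between the endpoints is δ = arccos(p₁·p₂) ≈ 1.533 rad (87.9°). The total great-circle distance is δ·R ≈ 1.533 × 6371 ≈ 9769 km, so the target fraction is f = 1800/9769 ≈ 0.184.
Interpolate at f ≈ 0.184 with slerp weights a = sin((1−f)δ)/sin δ ≈ 0.950, b = sin(fδ)/sin δ ≈ 0.279.
p = a·p₁ + b·p₂ ≈ (0.086, 0.359, -0.929); φ = arcsin(p_z) ≈ -68.33°, λ = atan2(p_y, p_x) ≈ 76.59°.

≈ lat -68°, lon 77°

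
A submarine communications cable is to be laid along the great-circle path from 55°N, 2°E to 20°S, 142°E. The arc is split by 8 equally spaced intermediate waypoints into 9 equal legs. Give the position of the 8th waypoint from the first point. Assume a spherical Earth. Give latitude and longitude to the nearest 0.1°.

Write both endpoints as unit vectors p₁, p₂ with components (cos φ cos λ, cos φ sin λ, sin φ).
The central angle between the endpoints is δ = arccos(p₁·p₂) ≈ 2.337 rad (133.9°).
Interpolate at f = 8/9 with slerp weights a = sin((1−f)δ)/sin δ ≈ 0.356, b = sin(fδ)/sin δ ≈ 1.213.
p = a·p₁ + b·p₂ ≈ (-0.694, 0.709, -0.123); φ = arcsin(p_z) ≈ -7.08°, λ = atan2(p_y, p_x) ≈ 134.40°.

≈ 7.1°S, 134.4°E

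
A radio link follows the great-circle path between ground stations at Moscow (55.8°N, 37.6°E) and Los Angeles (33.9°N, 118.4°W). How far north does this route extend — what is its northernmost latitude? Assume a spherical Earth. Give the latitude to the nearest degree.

The great circle lies in the plane with unit normal n̂ = (p₁ × p₂)/|p₁ × p₂|.
Here n̂_z ≈ -0.190; the vertex latitude is φ_max = arccos|n̂_z| ≈ 79.1°.
Check via Clairaut: cos φ_max = |cos φ₁| · sin C = cos(55.8°)·sin(19.7°) ≈ 0.190, again giving ≈ 79.1°.

≈ 79°N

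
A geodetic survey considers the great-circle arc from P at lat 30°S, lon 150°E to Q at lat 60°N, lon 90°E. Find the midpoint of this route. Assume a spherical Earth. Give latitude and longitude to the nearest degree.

Write both endpoints as unit vectors p₁, p₂ with components (cos φ cos λ, cos φ sin λ, sin φ).
The central angle between the endpoints is δ = arccos(p₁·p₂) ≈ 1.789 rad (102.5°).
Interpolate at f = 1/2 with slerp weights a = sin((1−f)δ)/sin δ ≈ 0.799, b = sin(fδ)/sin δ ≈ 0.799.
p = a·p₁ + b·p₂ ≈ (-0.599, 0.745, 0.292); φ = arcsin(p_z) ≈ 17.00°, λ = atan2(p_y, p_x) ≈ 128.79°.

≈ lat 17°N, lon 129°E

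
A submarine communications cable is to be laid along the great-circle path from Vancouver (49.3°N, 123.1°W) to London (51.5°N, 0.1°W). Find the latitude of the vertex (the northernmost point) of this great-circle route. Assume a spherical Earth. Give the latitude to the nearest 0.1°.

≈ 68.5°N

The great circle lies in the plane with unit normal n̂ = (p₁ × p₂)/|p₁ × p₂|.
Here n̂_z ≈ +0.367; the vertex latitude is φ_max = arccos|n̂_z| ≈ 68.5°.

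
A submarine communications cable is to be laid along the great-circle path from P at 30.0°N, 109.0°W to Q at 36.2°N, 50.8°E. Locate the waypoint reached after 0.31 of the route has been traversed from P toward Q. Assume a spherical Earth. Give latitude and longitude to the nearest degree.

≈ 62°N, 88°W

Write both endpoints as unit vectors p₁, p₂ with components (cos φ cos λ, cos φ sin λ, sin φ).
The central angle between the endpoints is δ = arccos(p₁·p₂) ≈ 1.940 rad (111.1°).
Interpolate at f = 0.31 with slerp weights a = sin((1−f)δ)/sin δ ≈ 1.043, b = sin(fδ)/sin δ ≈ 0.607.
p = a·p₁ + b·p₂ ≈ (0.015, -0.475, 0.880); φ = arcsin(p_z) ≈ 61.62°, λ = atan2(p_y, p_x) ≈ -88.17°.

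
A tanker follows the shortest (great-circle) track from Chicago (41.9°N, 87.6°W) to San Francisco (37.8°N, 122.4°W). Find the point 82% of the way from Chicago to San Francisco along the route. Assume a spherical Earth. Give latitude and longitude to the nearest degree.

Write both endpoints as unit vectors p₁, p₂ with components (cos φ cos λ, cos φ sin λ, sin φ).
The central angle between the endpoints is δ = arccos(p₁·p₂) ≈ 0.468 rad (26.8°).
Interpolate at f = 0.82 with slerp weights a = sin((1−f)δ)/sin δ ≈ 0.187, b = sin(fδ)/sin δ ≈ 0.830.
p = a·p₁ + b·p₂ ≈ (-0.346, -0.692, 0.633); φ = arcsin(p_z) ≈ 39.29°, λ = atan2(p_y, p_x) ≈ -116.52°.

≈ 39°N, 117°W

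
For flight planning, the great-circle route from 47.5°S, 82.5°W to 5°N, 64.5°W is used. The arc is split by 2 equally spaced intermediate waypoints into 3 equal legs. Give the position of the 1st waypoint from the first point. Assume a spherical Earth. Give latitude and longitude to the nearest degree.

≈ 30°S, 75°W

From cos δ = sin φ₁ sin φ₂ + cos φ₁ cos φ₂ cos Δλ, the central angle is δ ≈ 0.957 rad (54.8°).
Interpolate at f = 1/3 with slerp weights a = sin((1−f)δ)/sin δ ≈ 0.729, b = sin(fδ)/sin δ ≈ 0.384.
p = a·p₁ + b·p₂ ≈ (0.229, -0.833, -0.504); φ = arcsin(p_z) ≈ -30.25°, λ = atan2(p_y, p_x) ≈ -74.64°.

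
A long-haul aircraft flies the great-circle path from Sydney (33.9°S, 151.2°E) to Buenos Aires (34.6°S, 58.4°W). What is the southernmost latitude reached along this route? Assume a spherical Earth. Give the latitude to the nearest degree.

≈ 69°S

The great circle lies in the plane with unit normal n̂ = (p₁ × p₂)/|p₁ × p₂|.
Here n̂_z ≈ +0.351; the vertex latitude is φ_max = arccos|n̂_z| ≈ 69.4°.
Check via Clairaut: cos φ_max = |cos φ₁| · sin C = cos(33.9°)·sin(155.0°) ≈ 0.351, again giving ≈ 69.4°.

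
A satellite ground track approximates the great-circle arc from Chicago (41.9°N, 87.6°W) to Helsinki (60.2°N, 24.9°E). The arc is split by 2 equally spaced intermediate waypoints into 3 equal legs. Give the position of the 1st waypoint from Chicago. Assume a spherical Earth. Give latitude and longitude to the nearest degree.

Write both endpoints as unit vectors p₁, p₂ with components (cos φ cos λ, cos φ sin λ, sin φ).
The central angle between the endpoints is δ = arccos(p₁·p₂) ≈ 1.117 rad (64.0°).
Interpolate at f = 1/3 with slerp weights a = sin((1−f)δ)/sin δ ≈ 0.754, b = sin(fδ)/sin δ ≈ 0.405.
p = a·p₁ + b·p₂ ≈ (0.206, -0.476, 0.855); φ = arcsin(p_z) ≈ 58.75°, λ = atan2(p_y, p_x) ≈ -66.60°.

≈ (59°N, 67°W)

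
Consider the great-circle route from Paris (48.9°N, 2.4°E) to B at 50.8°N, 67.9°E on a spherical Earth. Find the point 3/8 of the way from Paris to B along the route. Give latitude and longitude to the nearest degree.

From cos δ = sin φ₁ sin φ₂ + cos φ₁ cos φ₂ cos Δλ, the central angle is δ ≈ 0.713 rad (40.9°).
Interpolate at f = 3/8 with slerp weights a = sin((1−f)δ)/sin δ ≈ 0.659, b = sin(fδ)/sin δ ≈ 0.404.
p = a·p₁ + b·p₂ ≈ (0.529, 0.255, 0.810); φ = arcsin(p_z) ≈ 54.06°, λ = atan2(p_y, p_x) ≈ 25.71°.

≈ 54°N, 26°E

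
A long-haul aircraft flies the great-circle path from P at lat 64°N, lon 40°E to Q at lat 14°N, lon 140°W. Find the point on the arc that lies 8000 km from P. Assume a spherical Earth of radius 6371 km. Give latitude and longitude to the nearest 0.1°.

Convert each endpoint to a unit vector on the sphere (x = cos φ cos λ, y = cos φ sin λ, z = sin φ).
The central angle between the endpoints is δ = arccos(p₁·p₂) ≈ 1.780 rad (102.0°). The total great-circle distance is δ·R ≈ 1.780 × 6371 ≈ 11342 km, so the target fraction is f = 8000/11342 ≈ 0.705.
Interpolate at f ≈ 0.705 with slerp weights a = sin((1−f)δ)/sin δ ≈ 0.512, b = sin(fδ)/sin δ ≈ 0.972.
p = a·p₁ + b·p₂ ≈ (-0.551, -0.462, 0.695); φ = arcsin(p_z) ≈ 44.05°, λ = atan2(p_y, p_x) ≈ -140.00°.

≈ lat 44.1°N, lon 140.0°W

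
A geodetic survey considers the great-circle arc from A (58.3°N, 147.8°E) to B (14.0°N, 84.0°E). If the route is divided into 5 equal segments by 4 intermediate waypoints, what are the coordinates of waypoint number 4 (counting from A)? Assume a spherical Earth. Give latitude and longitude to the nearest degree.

≈ (25°N, 91°E)

Convert each endpoint to a unit vector on the sphere (x = cos φ cos λ, y = cos φ sin λ, z = sin φ).
The central angle between the endpoints is δ = arccos(p₁·p₂) ≈ 1.125 rad (64.5°).
Interpolate at f = 4/5 with slerp weights a = sin((1−f)δ)/sin δ ≈ 0.247, b = sin(fδ)/sin δ ≈ 0.868.
p = a·p₁ + b·p₂ ≈ (-0.022, 0.907, 0.420); φ = arcsin(p_z) ≈ 24.86°, λ = atan2(p_y, p_x) ≈ 91.38°.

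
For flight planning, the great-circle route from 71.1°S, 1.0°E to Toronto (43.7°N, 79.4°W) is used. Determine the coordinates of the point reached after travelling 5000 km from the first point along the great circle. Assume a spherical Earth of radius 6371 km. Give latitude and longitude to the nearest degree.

≈ 35°S, 50°W

Write both endpoints as unit vectors p₁, p₂ with components (cos φ cos λ, cos φ sin λ, sin φ).
The central angle between the endpoints is δ = arccos(p₁·p₂) ≈ 2.233 rad (127.9°). The total great-circle distance is δ·R ≈ 2.233 × 6371 ≈ 14224 km, so the target fraction is f = 5000/14224 ≈ 0.352.
Interpolate at f ≈ 0.352 with slerp weights a = sin((1−f)δ)/sin δ ≈ 1.258, b = sin(fδ)/sin δ ≈ 0.896.
p = a·p₁ + b·p₂ ≈ (0.527, -0.629, -0.571); φ = arcsin(p_z) ≈ -34.84°, λ = atan2(p_y, p_x) ≈ -50.09°.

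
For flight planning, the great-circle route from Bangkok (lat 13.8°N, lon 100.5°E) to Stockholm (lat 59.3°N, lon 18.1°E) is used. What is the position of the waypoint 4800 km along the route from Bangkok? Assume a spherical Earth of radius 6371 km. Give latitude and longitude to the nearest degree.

Write both endpoints as unit vectors p₁, p₂ with components (cos φ cos λ, cos φ sin λ, sin φ).
The central angle between the endpoints is δ = arccos(p₁·p₂) ≈ 1.297 rad (74.3°). The total great-circle distance is δ·R ≈ 1.297 × 6371 ≈ 8261 km, so the target fraction is f = 4800/8261 ≈ 0.581.
Interpolate at f ≈ 0.581 with slerp weights a = sin((1−f)δ)/sin δ ≈ 0.537, b = sin(fδ)/sin δ ≈ 0.711.
p = a·p₁ + b·p₂ ≈ (0.250, 0.625, 0.739); φ = arcsin(p_z) ≈ 47.66°, λ = atan2(p_y, p_x) ≈ 68.23°.

≈ lat 48°N, lon 68°E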